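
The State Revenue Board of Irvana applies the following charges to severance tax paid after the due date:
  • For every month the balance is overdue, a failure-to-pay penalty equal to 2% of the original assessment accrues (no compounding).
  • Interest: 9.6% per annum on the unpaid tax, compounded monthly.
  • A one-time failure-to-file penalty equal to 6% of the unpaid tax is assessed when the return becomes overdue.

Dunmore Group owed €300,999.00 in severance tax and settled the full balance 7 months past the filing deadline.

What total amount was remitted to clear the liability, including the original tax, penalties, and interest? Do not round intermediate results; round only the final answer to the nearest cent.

€378,464.72

Failure-to-file penalty: 6% × €300,999.00 = €18,059.94
Failure-to-pay penalty = 2% × €300,999.00 × 7 mo = €42,139.86
Interest (9.6%/yr ÷ 12 = 0.8%/month): €300,999.00 × ((1 + 0.008)^7 − 1) = €17,265.9239…
Total = €300,999.00 + €60,199.8000 + €17,265.9239… = €378,464.72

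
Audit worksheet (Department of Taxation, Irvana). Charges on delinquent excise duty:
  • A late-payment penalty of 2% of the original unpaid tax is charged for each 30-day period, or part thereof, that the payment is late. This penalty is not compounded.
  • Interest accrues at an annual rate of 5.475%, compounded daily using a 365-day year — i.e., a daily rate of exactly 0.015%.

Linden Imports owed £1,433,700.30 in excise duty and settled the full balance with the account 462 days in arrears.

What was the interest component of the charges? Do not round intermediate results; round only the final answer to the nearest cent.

£102,871.03

Interest: £1,433,700.30 × ((1 + 0.00015)^462 − 1) = £1,433,700.30 × 0.07175212… = £102,871.0336…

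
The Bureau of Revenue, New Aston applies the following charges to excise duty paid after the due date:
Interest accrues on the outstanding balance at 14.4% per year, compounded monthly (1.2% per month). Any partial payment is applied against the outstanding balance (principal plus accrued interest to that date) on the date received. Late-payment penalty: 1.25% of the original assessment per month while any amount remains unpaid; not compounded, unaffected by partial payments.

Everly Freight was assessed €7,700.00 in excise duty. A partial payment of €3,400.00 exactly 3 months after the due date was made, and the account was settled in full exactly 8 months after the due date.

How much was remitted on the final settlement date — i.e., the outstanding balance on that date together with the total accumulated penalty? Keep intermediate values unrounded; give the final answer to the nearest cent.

€5,632.05

Balance at month 3: €7,700.0000 × (1 + 0.012)^3 = €7,980.5397…
After €3,400.00 payment: €7,980.5397… − €3,400.00 = €4,580.5397…
Balance at month 8: €4,580.5397… × (1 + 0.012)^5 = €4,862.0477…
Penalty: 8 × 1.25% × €7,700.00 = €770.00
Final settlement = outstanding balance + penalty = €4,862.0477… + €770.00 = €5,632.05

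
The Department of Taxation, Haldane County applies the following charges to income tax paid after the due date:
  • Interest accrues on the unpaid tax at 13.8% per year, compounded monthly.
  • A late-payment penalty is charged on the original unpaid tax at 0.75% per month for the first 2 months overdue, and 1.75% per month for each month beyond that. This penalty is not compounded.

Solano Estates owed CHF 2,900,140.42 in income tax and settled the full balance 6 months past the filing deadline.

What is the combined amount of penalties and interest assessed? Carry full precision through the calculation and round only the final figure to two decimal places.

CHF 452,463.76

Penalty, months 1–2: 2 × 0.75% × CHF 2,900,140.42 = CHF 43,502.11…
Penalty, months 3–6: 4 × 1.75% × CHF 2,900,140.42 = CHF 203,009.83…
Interest (13.8%/yr ÷ 12 = 1.15%/month): CHF 2,900,140.42 × ((1 + 0.0115)^6 − 1) = CHF 205,951.8219…
Penalties + interest = CHF 246,511.9357 + CHF 205,951.8219… = CHF 452,463.76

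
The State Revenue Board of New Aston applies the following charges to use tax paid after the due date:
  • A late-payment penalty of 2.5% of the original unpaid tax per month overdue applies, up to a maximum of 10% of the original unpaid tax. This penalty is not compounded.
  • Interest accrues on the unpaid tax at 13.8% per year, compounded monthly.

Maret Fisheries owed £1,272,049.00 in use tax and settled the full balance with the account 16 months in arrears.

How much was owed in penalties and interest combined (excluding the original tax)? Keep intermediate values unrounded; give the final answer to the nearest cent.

Penalty (uncapped): 16 × 2.5% × £1,272,049.00 = £508,819.60; cap = 10% × £1,272,049.00 = £127,204.90 → penalty = £127,204.90
Interest (13.8%/yr ÷ 12 = 1.15%/month): £1,272,049.00 × ((1 + 0.0115)^16 − 1) = £255,369.4583…
Penalties + interest = £127,204.9000 + £255,369.4583… = £382,574.36

£382,574.36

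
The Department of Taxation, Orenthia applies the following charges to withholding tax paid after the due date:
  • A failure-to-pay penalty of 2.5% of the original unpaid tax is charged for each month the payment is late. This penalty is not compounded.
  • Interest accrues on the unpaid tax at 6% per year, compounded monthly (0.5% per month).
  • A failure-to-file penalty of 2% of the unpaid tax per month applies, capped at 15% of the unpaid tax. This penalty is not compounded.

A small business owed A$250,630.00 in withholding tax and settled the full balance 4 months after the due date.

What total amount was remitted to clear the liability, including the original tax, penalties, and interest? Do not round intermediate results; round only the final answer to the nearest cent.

A$300,793.72

Failure-to-file: 4 × 2% × A$250,630.00 = A$20,050.40 (under the 15% cap)
Failure-to-pay penalty = 2.5% × A$250,630.00 × 4 mo = A$25,063.00
Interest: A$250,630.00 × ((1 + 0.005)^4 − 1) = A$250,630.00 × 0.0201505… = A$5,050.3200…
Total = A$250,630.00 + A$45,113.4000 + A$5,050.3200… = A$300,793.72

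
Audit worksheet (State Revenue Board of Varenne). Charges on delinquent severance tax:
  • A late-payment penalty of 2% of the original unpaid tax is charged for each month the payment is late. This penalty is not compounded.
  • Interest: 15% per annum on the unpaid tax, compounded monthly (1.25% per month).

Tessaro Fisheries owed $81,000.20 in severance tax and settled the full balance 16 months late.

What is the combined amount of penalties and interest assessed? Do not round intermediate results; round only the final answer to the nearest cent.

Late-payment penalty = 2% × $81,000.20 × 16 mo = $25,920.06…
Interest: $81,000.20 × ((1 + 0.0125)^16 − 1) = $81,000.20 × 0.2198895… = $17,811.0973…
Penalties + interest = $25,920.0640 + $17,811.0973… = $43,731.16

$43,731.16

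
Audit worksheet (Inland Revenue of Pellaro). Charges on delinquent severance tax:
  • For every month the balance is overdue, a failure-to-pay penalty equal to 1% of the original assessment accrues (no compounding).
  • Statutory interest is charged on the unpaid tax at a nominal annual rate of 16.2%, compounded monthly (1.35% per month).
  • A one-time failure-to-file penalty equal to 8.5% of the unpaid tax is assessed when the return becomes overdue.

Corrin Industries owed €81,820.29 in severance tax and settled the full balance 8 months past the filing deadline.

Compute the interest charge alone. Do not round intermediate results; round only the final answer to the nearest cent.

Interest: €81,820.29 × ((1 + 0.0135)^8 − 1) = €81,820.29 × 0.1132431… = €9,265.5858…

€9,265.59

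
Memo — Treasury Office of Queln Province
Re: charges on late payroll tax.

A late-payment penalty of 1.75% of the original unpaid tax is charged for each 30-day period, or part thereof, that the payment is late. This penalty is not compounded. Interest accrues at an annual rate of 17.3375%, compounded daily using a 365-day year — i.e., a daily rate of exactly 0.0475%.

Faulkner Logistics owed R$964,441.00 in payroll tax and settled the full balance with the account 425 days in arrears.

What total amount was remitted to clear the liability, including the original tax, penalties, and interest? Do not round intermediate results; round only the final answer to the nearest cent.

R$1,433,290.86

Penalty periods: ⌈425/30⌉ = 15; penalty = 15 × 1.75% × R$964,441.00 = R$253,165.76…
Interest: R$964,441.00 × ((1 + 0.000475)^425 − 1) = R$964,441.00 × 0.22363639… = R$215,684.1000…
Total = R$964,441.00 + R$253,165.7625 + R$215,684.1000… = R$1,433,290.86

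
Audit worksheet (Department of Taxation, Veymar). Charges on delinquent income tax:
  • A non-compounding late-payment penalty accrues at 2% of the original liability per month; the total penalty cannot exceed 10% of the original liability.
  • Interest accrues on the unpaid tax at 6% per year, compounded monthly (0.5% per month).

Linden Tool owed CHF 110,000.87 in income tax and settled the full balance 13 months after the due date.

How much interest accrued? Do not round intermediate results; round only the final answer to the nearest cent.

Interest: CHF 110,000.87 × ((1 + 0.005)^13 − 1) = CHF 110,000.87 × 0.0669862… = CHF 7,368.5404…

CHF 7,368.54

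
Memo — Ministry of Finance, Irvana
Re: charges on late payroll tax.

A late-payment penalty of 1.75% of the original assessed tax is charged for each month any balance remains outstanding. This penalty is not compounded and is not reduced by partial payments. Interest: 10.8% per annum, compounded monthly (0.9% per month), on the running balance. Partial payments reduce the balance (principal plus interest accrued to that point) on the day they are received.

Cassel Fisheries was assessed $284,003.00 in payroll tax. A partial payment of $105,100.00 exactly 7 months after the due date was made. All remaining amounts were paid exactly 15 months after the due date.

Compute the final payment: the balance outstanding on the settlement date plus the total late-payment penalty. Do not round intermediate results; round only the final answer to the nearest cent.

$286,496.53

Balance at month 7: $284,003.0000 × (1 + 0.009)^7 = $302,385.5900…
After $105,100.00 payment: $302,385.5900… − $105,100.00 = $197,285.5900…
Balance at month 15: $197,285.5900… × (1 + 0.009)^8 = $211,945.7415…
Penalty: 15 × 1.75% × $284,003.00 = $74,550.79…
Final settlement = outstanding balance + penalty = $211,945.7415… + $74,550.79… = $286,496.53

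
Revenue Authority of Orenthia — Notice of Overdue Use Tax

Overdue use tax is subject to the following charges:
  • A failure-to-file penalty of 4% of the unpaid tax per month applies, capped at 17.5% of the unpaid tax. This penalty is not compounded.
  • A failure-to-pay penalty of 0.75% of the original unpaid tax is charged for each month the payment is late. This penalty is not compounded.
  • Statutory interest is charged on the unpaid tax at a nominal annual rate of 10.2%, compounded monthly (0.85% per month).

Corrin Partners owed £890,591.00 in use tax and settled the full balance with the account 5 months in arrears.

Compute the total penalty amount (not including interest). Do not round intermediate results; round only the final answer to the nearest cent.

£189,250.59

Failure-to-file: 5 × 4% × £890,591.00 = £178,118.20, capped at 17.5% × £890,591.00 = £155,853.43…
Failure-to-pay penalty = 0.75% × £890,591.00 × 5 mo = £33,397.16…
Total penalty = £155,853.43… + £33,397.16… = £189,250.59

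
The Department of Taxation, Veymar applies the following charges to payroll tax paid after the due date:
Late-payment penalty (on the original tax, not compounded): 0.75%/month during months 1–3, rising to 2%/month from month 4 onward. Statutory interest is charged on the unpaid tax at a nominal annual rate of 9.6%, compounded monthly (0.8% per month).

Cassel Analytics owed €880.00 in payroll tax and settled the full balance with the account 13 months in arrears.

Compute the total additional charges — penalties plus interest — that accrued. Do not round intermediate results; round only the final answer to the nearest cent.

Penalty, months 1–3: 3 × 0.75% × €880.00 = €19.80
Penalty, months 4–13: 10 × 2% × €880.00 = €176.00
Interest: €880.00 × ((1 + 0.008)^13 − 1) = €880.00 × 0.1091414… = €96.0444…
Penalties + interest = €195.8000 + €96.0444… = €291.84

€291.84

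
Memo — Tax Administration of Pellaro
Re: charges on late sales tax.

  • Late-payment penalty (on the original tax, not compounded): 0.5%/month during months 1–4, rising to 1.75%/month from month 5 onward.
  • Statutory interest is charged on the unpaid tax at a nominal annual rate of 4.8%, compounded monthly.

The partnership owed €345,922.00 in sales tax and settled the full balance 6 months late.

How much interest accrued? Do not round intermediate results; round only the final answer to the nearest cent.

Interest (4.8%/yr ÷ 12 = 0.4%/month): €345,922.00 × ((1 + 0.004)^6 − 1) = €8,385.5934…

€8,385.59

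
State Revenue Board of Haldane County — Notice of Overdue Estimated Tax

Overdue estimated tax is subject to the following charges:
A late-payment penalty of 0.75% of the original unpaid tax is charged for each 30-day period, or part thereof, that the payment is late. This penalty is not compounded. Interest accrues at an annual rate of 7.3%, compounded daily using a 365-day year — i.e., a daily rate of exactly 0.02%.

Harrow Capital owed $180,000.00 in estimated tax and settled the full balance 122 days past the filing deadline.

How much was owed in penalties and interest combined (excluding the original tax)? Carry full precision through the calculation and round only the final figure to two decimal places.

Penalty periods: ⌈122/30⌉ = 5; penalty = 5 × 0.75% × $180,000.00 = $6,750.00
Interest: $180,000.00 × ((1 + 0.0002)^122 − 1) = $180,000.00 × 0.02469762… = $4,445.5709…
Penalties + interest = $6,750.0000 + $4,445.5709… = $11,195.57

$11,195.57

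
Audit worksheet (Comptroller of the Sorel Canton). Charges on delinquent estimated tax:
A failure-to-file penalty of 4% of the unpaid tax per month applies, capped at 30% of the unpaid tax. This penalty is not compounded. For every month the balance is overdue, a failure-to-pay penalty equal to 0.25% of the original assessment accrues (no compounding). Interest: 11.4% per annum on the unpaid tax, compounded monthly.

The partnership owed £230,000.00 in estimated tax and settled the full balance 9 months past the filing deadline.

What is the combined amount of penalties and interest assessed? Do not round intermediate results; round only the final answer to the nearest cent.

Failure-to-file: 9 × 4% × £230,000.00 = £82,800.00, capped at 30% × £230,000.00 = £69,000.00
Failure-to-pay penalty: 9 × 0.25% × £230,000.00 = £5,175.00
Interest (11.4%/yr ÷ 12 = 0.95%/month): £230,000.00 × ((1 + 0.0095)^9 − 1) = £20,429.0728…
Penalties + interest = £74,175.0000 + £20,429.0728… = £94,604.07

£94,604.07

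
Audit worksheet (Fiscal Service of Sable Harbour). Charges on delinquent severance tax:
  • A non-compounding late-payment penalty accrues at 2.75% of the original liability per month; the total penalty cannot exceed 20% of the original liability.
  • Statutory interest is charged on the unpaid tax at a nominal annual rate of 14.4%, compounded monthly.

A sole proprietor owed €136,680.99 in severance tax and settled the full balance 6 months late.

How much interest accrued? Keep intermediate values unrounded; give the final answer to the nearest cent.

Interest (14.4%/yr ÷ 12 = 1.2%/month): €136,680.99 × ((1 + 0.012)^6 − 1) = €10,141.0286…

€10,141.03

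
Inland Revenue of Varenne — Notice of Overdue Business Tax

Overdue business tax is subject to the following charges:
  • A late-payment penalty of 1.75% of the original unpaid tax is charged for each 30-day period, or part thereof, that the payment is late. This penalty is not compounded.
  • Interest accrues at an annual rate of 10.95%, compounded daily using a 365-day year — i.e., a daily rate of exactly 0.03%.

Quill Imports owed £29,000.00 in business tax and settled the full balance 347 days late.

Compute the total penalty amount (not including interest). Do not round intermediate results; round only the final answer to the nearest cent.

£6,090.00

Penalty periods: ⌈347/30⌉ = 12; penalty = 12 × 1.75% × £29,000.00 = £6,090.00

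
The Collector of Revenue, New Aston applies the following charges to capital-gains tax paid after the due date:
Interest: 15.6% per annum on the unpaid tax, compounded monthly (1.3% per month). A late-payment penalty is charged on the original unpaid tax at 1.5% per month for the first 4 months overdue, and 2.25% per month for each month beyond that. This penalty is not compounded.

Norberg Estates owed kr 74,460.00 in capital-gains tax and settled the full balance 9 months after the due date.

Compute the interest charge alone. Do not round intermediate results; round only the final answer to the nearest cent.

Interest: kr 74,460.00 × ((1 + 0.013)^9 − 1) = kr 74,460.00 × 0.1232722… = kr 9,178.8476…

kr 9,178.85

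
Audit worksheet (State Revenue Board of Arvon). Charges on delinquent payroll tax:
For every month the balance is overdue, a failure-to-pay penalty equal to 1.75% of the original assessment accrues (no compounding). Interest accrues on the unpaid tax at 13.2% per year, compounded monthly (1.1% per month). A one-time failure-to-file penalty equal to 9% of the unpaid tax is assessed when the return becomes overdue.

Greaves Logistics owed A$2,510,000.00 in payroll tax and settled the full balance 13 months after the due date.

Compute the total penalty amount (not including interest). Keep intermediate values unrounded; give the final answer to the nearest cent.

A$796,925.00

Failure-to-file penalty: 9% × A$2,510,000.00 = A$225,900.00
Failure-to-pay penalty = 1.75% × A$2,510,000.00 × 13 mo = A$571,025.00
Total penalty = A$225,900.00 + A$571,025.00 = A$796,925.00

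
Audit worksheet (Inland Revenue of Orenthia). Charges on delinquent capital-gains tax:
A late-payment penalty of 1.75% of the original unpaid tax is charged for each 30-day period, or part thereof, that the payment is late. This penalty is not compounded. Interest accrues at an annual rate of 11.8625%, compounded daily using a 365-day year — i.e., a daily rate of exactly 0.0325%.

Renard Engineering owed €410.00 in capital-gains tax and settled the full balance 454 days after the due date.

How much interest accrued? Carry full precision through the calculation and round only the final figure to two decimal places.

Interest: €410.00 × ((1 + 0.000325)^454 − 1) = €410.00 × 0.15896345… = €65.1750…

€65.18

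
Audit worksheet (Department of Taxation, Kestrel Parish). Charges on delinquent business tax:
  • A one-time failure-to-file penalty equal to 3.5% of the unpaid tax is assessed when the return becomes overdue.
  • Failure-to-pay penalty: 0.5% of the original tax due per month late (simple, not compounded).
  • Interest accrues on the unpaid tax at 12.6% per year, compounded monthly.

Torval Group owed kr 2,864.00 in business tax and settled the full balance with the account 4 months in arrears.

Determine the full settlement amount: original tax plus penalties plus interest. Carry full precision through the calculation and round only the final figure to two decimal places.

Failure-to-file penalty: 3.5% × kr 2,864.00 = kr 100.24
Failure-to-pay penalty: 4 × 0.5% × kr 2,864.00 = kr 57.28
Interest (12.6%/yr ÷ 12 = 1.05%/month): kr 2,864.00 × ((1 + 0.0105)^4 − 1) = kr 122.1958…
Total = kr 2,864.00 + kr 157.5200 + kr 122.1958… = kr 3,143.72

kr 3,143.72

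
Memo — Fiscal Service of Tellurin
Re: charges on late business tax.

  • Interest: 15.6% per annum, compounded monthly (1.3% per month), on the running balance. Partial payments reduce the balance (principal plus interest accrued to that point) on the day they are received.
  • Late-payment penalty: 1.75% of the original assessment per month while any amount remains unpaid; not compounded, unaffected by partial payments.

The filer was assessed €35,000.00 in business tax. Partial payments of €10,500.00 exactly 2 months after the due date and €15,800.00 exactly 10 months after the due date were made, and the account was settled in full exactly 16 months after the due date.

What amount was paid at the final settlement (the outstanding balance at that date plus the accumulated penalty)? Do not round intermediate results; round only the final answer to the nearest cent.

€23,180.40

Balance at month 2: €35,000.0000 × (1 + 0.013)^2 = €35,915.9150
After €10,500.00 payment: €35,915.9150 − €10,500.00 = €25,415.9150
Balance at month 10: €25,415.9150 × (1 + 0.013)^8 = €28,182.6166…
After €15,800.00 payment: €28,182.6166… − €15,800.00 = €12,382.6166…
Balance at month 16: €12,382.6166… × (1 + 0.013)^6 = €13,380.4000…
Penalty: 16 × 1.75% × €35,000.00 = €9,800.00
Final settlement = outstanding balance + penalty = €13,380.4000… + €9,800.00 = €23,180.40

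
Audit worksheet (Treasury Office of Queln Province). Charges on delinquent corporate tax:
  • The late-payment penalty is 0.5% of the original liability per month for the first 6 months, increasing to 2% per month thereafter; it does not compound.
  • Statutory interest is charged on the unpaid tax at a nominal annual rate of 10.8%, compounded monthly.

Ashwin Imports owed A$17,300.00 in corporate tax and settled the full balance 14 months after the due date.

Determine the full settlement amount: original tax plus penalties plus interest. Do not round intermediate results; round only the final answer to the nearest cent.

Penalty, months 1–6: 6 × 0.5% × A$17,300.00 = A$519.00
Penalty, months 7–14: 8 × 2% × A$17,300.00 = A$2,768.00
Interest (10.8%/yr ÷ 12 = 0.9%/month): A$17,300.00 × ((1 + 0.009)^14 − 1) = A$2,312.0247…
Total = A$17,300.00 + A$3,287.0000 + A$2,312.0247… = A$22,899.02

A$22,899.02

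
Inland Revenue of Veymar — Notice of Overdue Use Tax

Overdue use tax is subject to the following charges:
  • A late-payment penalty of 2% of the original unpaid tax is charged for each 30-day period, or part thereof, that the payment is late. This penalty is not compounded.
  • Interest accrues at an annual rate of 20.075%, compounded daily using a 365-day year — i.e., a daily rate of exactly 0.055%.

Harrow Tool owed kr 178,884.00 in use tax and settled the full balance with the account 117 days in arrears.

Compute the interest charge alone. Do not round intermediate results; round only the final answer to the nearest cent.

kr 11,886.26

Interest: kr 178,884.00 × ((1 + 0.00055)^117 − 1) = kr 178,884.00 × 0.06644673… = kr 11,886.2570…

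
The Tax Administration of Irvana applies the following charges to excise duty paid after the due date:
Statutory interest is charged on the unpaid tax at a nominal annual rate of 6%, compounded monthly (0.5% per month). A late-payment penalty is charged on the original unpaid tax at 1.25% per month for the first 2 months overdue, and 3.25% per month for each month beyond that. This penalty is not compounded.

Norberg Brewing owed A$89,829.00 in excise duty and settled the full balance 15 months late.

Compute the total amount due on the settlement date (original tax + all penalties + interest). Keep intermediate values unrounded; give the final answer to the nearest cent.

A$137,005.64

Penalty, months 1–2: 2 × 1.25% × A$89,829.00 = A$2,245.73…
Penalty, months 3–15: 13 × 3.25% × A$89,829.00 = A$37,952.75…
Interest: A$89,829.00 × ((1 + 0.005)^15 − 1) = A$89,829.00 × 0.0776827… = A$6,978.1626…
Total = A$89,829.00 + A$40,198.4775 + A$6,978.1626… = A$137,005.64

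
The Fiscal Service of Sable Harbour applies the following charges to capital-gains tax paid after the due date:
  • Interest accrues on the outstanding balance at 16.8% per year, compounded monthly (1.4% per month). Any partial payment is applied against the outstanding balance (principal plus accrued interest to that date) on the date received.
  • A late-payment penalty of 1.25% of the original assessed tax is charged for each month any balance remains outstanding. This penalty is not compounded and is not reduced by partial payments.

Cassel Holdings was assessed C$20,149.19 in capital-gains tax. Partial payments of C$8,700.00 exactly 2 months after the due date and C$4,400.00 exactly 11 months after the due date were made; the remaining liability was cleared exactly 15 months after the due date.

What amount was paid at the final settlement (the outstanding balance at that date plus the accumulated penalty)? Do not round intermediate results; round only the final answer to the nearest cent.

C$13,524.31

Balance at month 2: C$20,149.1900 × (1 + 0.014)^2 = C$20,717.3166…
After C$8,700.00 payment: C$20,717.3166… − C$8,700.00 = C$12,017.3166…
Balance at month 11: C$12,017.3166… × (1 + 0.014)^9 = C$13,619.1216…
After C$4,400.00 payment: C$13,619.1216… − C$4,400.00 = C$9,219.1216…
Balance at month 15: C$9,219.1216… × (1 + 0.014)^4 = C$9,746.3356…
Penalty: 15 × 1.25% × C$20,149.19 = C$3,777.97…
Final settlement = outstanding balance + penalty = C$9,746.3356… + C$3,777.97… = C$13,524.31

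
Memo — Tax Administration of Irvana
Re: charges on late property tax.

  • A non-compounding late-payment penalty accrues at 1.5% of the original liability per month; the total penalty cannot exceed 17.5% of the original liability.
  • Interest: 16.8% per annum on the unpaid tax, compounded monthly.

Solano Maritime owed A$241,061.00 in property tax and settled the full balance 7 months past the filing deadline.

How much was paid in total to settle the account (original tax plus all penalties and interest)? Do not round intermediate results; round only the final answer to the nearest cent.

A$291,012.07

Penalty: 7 × 1.5% × A$241,061.00 = A$25,311.41… (below the 17.5% cap of A$42,185.68…)
Interest (16.8%/yr ÷ 12 = 1.4%/month): A$241,061.00 × ((1 + 0.014)^7 − 1) = A$24,639.6634…
Total = A$241,061.00 + A$25,311.4050 + A$24,639.6634… = A$291,012.07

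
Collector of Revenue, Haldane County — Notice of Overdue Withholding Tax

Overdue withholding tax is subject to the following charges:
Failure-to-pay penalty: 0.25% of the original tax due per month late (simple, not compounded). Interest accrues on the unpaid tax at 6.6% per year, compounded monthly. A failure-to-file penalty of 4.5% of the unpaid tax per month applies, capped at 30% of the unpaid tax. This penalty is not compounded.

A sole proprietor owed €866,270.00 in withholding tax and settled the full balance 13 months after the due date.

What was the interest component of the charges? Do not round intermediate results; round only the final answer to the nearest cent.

€64,024.06

Interest (6.6%/yr ÷ 12 = 0.55%/month): €866,270.00 × ((1 + 0.0055)^13 − 1) = €64,024.0614…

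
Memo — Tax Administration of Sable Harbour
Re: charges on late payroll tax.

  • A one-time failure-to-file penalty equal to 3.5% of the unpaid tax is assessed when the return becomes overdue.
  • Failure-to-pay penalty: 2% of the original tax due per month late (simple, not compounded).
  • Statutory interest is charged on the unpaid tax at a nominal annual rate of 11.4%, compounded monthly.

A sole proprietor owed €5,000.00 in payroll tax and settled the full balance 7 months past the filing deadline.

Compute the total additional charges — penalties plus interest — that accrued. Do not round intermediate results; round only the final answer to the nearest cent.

€1,217.13

Failure-to-file penalty: 3.5% × €5,000.00 = €175.00
Failure-to-pay penalty: 7 × 2% × €5,000.00 = €700.00
Interest (11.4%/yr ÷ 12 = 0.95%/month): €5,000.00 × ((1 + 0.0095)^7 − 1) = €342.1277…
Penalties + interest = €875.0000 + €342.1277… = €1,217.13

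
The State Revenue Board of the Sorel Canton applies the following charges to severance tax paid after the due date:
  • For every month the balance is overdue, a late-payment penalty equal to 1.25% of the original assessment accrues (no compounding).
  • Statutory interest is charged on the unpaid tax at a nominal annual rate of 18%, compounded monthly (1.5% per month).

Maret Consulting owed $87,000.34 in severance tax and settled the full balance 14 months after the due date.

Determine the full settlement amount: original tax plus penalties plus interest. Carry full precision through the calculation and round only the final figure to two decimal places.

$122,388.23

Late-payment penalty: 14 × 1.25% × $87,000.34 = $15,225.06…
Interest: $87,000.34 × ((1 + 0.015)^14 − 1) = $87,000.34 × 0.2317557… = $20,162.8274…
Total = $87,000.34 + $15,225.0595 + $20,162.8274… = $122,388.23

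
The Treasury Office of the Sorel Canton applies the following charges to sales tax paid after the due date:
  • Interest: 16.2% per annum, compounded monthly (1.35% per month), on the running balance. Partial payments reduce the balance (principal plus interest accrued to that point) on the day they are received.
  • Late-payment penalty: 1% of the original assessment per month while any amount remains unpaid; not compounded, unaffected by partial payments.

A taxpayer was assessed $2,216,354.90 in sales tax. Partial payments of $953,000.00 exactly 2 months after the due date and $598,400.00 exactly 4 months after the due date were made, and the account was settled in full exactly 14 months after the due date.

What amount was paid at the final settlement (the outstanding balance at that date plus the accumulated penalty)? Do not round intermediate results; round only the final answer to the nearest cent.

$1,180,700.43

Balance at month 2: $2,216,354.9000 × (1 + 0.0135)^2 = $2,276,600.4130…
After $953,000.00 payment: $2,276,600.4130… − $953,000.00 = $1,323,600.4130…
Balance at month 4: $1,323,600.4130… × (1 + 0.0135)^2 = $1,359,578.8503…
After $598,400.00 payment: $1,359,578.8503… − $598,400.00 = $761,178.8503…
Balance at month 14: $761,178.8503… × (1 + 0.0135)^10 = $870,410.7437…
Penalty: 14 × 1% × $2,216,354.90 = $310,289.69…
Final settlement = outstanding balance + penalty = $870,410.7437… + $310,289.69… = $1,180,700.43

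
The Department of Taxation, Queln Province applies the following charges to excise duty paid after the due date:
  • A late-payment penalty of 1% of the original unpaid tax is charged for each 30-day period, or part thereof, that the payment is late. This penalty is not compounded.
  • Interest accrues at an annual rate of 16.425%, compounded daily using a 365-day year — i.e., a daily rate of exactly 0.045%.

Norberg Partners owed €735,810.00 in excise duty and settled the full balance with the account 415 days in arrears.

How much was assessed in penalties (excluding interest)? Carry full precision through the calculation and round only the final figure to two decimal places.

€103,013.40

Penalty periods: ⌈415/30⌉ = 14; penalty = 14 × 1% × €735,810.00 = €103,013.40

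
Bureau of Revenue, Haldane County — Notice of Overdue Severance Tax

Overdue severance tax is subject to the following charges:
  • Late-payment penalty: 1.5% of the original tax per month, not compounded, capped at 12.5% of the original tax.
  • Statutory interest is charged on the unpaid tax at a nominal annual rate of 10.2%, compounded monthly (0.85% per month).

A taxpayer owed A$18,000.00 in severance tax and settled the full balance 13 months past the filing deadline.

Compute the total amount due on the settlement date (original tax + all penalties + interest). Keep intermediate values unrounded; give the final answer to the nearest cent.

Penalty (uncapped): 13 × 1.5% × A$18,000.00 = A$3,510.00; cap = 12.5% × A$18,000.00 = A$2,250.00 → penalty = A$2,250.00
Interest: A$18,000.00 × ((1 + 0.0085)^13 − 1) = A$18,000.00 × 0.1163149… = A$2,093.6687…
Total = A$18,000.00 + A$2,250.0000 + A$2,093.6687… = A$22,343.67

A$22,343.67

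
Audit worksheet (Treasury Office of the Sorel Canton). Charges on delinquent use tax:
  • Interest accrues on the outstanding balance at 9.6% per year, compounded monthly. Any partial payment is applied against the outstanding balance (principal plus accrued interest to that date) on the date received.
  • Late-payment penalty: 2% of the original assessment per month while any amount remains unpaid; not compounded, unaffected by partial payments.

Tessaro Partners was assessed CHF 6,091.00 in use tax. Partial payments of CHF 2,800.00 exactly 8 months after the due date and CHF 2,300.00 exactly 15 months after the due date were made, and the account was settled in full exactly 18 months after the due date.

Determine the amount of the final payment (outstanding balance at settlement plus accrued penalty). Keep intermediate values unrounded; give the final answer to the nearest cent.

Monthly rate = 9.6% ÷ 12 = 0.8%
Balance at month 8: CHF 6,091.0000 × (1 + 0.008)^8 = CHF 6,491.9155…
After CHF 2,800.00 payment: CHF 6,491.9155… − CHF 2,800.00 = CHF 3,691.9155…
Balance at month 15: CHF 3,691.9155… × (1 + 0.008)^7 = CHF 3,903.6914…
After CHF 2,300.00 payment: CHF 3,903.6914… − CHF 2,300.00 = CHF 1,603.6914…
Balance at month 18: CHF 1,603.6914… × (1 + 0.008)^3 = CHF 1,642.4887…
Penalty: 18 × 2% × CHF 6,091.00 = CHF 2,192.76
Final settlement = outstanding balance + penalty = CHF 1,642.4887… + CHF 2,192.76 = CHF 3,835.25

CHF 3,835.25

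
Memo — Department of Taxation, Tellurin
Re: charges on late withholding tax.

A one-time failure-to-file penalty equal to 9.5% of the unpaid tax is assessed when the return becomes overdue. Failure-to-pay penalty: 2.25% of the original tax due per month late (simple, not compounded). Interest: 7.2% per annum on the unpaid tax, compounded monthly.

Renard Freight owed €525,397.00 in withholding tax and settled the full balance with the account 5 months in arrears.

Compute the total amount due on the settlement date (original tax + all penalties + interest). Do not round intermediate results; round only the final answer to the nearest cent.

Failure-to-file penalty: 9.5% × €525,397.00 = €49,912.72…
Failure-to-pay penalty = 2.25% × €525,397.00 × 5 mo = €59,107.16…
Interest (7.2%/yr ÷ 12 = 0.6%/month): €525,397.00 × ((1 + 0.006)^5 − 1) = €15,952.1912…
Total = €525,397.00 + €109,019.8775 + €15,952.1912… = €650,369.07

€650,369.07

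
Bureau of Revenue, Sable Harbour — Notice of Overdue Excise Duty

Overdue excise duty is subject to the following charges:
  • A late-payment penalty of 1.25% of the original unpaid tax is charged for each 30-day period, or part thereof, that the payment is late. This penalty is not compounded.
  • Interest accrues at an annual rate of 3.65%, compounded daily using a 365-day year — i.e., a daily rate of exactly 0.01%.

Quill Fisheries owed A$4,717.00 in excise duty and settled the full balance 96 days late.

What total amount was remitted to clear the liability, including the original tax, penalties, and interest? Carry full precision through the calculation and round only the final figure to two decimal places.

Penalty periods: ⌈96/30⌉ = 4; penalty = 4 × 1.25% × A$4,717.00 = A$235.85
Interest: A$4,717.00 × ((1 + 0.0001)^96 − 1) = A$4,717.00 × 0.00964574… = A$45.4990…
Total = A$4,717.00 + A$235.8500 + A$45.4990… = A$4,998.35

A$4,998.35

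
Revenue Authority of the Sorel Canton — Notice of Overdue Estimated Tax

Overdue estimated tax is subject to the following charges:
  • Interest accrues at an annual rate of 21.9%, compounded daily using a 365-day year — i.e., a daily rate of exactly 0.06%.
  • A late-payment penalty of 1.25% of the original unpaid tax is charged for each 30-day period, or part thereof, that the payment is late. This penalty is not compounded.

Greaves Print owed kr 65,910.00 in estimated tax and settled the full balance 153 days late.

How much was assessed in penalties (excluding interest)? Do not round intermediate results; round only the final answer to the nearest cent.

Penalty periods: ⌈153/30⌉ = 6; penalty = 6 × 1.25% × kr 65,910.00 = kr 4,943.25

kr 4,943.25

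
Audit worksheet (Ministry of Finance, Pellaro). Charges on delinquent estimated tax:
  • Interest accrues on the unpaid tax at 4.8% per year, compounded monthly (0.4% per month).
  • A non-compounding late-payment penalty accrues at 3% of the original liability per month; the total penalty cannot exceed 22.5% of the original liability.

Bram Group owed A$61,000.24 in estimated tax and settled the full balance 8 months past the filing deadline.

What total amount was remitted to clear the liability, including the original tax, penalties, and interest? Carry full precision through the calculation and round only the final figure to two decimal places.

A$76,704.85

Penalty (uncapped): 8 × 3% × A$61,000.24 = A$14,640.06…; cap = 22.5% × A$61,000.24 = A$13,725.05… → penalty = A$13,725.05…
Interest: A$61,000.24 × ((1 + 0.004)^8 − 1) = A$61,000.24 × 0.0324516… = A$1,979.5555…
Total = A$61,000.24 + A$13,725.0540 + A$1,979.5555… = A$76,704.85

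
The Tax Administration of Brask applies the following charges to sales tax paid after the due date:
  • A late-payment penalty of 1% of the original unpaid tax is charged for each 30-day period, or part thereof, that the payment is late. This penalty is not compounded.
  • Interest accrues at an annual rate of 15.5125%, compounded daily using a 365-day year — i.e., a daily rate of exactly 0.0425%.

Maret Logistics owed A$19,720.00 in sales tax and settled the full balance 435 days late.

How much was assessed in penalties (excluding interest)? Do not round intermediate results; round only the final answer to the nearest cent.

A$2,958.00

Penalty periods: ⌈435/30⌉ = 15; penalty = 15 × 1% × A$19,720.00 = A$2,958.00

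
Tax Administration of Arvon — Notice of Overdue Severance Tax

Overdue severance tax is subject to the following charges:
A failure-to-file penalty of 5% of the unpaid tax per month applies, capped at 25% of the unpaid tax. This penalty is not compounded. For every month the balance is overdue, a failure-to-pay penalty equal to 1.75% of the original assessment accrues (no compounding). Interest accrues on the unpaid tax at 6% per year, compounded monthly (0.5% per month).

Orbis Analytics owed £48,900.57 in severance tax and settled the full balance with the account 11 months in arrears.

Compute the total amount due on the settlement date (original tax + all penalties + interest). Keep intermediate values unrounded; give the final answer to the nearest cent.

Failure-to-file: 11 × 5% × £48,900.57 = £26,895.31…, capped at 25% × £48,900.57 = £12,225.14…
Failure-to-pay penalty: 11 × 1.75% × £48,900.57 = £9,413.36…
Interest: £48,900.57 × ((1 + 0.005)^11 − 1) = £48,900.57 × 0.0563958… = £2,757.7884…
Total = £48,900.57 + £21,638.5022… + £2,757.7884… = £73,296.86

£73,296.86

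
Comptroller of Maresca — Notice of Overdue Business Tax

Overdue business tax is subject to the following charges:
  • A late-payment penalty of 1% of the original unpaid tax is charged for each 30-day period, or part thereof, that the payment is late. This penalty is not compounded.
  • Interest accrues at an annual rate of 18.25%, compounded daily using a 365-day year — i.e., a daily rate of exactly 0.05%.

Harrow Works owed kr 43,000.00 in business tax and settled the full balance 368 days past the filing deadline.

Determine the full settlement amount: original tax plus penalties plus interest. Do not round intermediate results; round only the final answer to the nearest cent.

Penalty periods: ⌈368/30⌉ = 13; penalty = 13 × 1% × kr 43,000.00 = kr 5,590.00
Interest: kr 43,000.00 × ((1 + 0.0005)^368 − 1) = kr 43,000.00 × 0.20196055… = kr 8,684.3037…
Total = kr 43,000.00 + kr 5,590.0000 + kr 8,684.3037… = kr 57,274.30

kr 57,274.30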